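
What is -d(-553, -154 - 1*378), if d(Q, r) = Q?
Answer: 553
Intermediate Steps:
-d(-553, -154 - 1*378) = -1*(-553) = 553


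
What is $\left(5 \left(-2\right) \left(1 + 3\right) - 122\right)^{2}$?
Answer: $26244$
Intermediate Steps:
$\left(5 \left(-2\right) \left(1 + 3\right) - 122\right)^{2} = \left(\left(-10\right) 4 - 122\right)^{2} = \left(-40 - 122\right)^{2} = \left(-162\right)^{2} = 26244$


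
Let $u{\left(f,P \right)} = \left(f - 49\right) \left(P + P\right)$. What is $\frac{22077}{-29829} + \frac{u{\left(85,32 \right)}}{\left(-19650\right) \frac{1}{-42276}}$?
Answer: $\frac{161390402187}{32563325} \approx 4956.2$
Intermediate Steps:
$u{\left(f,P \right)} = 2 P \left(-49 + f\right)$ ($u{\left(f,P \right)} = \left(-49 + f\right) 2 P = 2 P \left(-49 + f\right)$)
$\frac{22077}{-29829} + \frac{u{\left(85,32 \right)}}{\left(-19650\right) \frac{1}{-42276}} = \frac{22077}{-29829} + \frac{2 \cdot 32 \left(-49 + 85\right)}{\left(-19650\right) \frac{1}{-42276}} = 22077 \left(- \frac{1}{29829}\right) + \frac{2 \cdot 32 \cdot 36}{\left(-19650\right) \left(- \frac{1}{42276}\right)} = - \frac{7359}{9943} + \frac{2304}{\frac{3275}{7046}} = - \frac{7359}{9943} + 2304 \cdot \frac{7046}{3275} = - \frac{7359}{9943} + \frac{16233984}{3275} = \frac{161390402187}{32563325}$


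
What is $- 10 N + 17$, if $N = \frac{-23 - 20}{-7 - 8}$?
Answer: $- \frac{35}{3} \approx -11.667$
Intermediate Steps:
$N = \frac{43}{15}$ ($N = - \frac{43}{-15} = \left(-43\right) \left(- \frac{1}{15}\right) = \frac{43}{15} \approx 2.8667$)
$- 10 N + 17 = \left(-10\right) \frac{43}{15} + 17 = - \frac{86}{3} + 17 = - \frac{35}{3}$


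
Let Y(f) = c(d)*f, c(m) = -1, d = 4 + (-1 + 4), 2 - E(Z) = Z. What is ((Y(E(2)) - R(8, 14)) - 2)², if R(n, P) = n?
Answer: 100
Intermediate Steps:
E(Z) = 2 - Z
d = 7 (d = 4 + 3 = 7)
Y(f) = -f
((Y(E(2)) - R(8, 14)) - 2)² = ((-(2 - 1*2) - 1*8) - 2)² = ((-(2 - 2) - 8) - 2)² = ((-1*0 - 8) - 2)² = ((0 - 8) - 2)² = (-8 - 2)² = (-10)² = 100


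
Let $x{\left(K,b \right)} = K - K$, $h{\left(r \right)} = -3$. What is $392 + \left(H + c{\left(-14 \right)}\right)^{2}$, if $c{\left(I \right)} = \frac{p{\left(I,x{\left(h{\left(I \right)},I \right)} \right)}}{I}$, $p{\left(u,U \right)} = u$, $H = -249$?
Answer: $61896$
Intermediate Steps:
$x{\left(K,b \right)} = 0$
$c{\left(I \right)} = 1$ ($c{\left(I \right)} = \frac{I}{I} = 1$)
$392 + \left(H + c{\left(-14 \right)}\right)^{2} = 392 + \left(-249 + 1\right)^{2} = 392 + \left(-248\right)^{2} = 392 + 61504 = 61896$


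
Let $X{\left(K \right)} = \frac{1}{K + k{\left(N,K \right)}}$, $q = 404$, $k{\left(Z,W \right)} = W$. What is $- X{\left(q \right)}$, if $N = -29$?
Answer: $- \frac{1}{808} \approx -0.0012376$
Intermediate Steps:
$X{\left(K \right)} = \frac{1}{2 K}$ ($X{\left(K \right)} = \frac{1}{K + K} = \frac{1}{2 K}$)
$- X{\left(q \right)} = - \frac{1}{2 \cdot 404} = \left(-1\right) \frac{1}{808} = - \frac{1}{808}$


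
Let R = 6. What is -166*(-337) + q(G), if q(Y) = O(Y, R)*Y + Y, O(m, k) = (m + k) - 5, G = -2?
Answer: 55942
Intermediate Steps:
O(m, k) = -5 + k + m (O(m, k) = (k + m) - 5 = -5 + k + m)
q(Y) = Y + Y*(1 + Y) (q(Y) = (-5 + 6 + Y)*Y + Y = (1 + Y)*Y + Y = Y*(1 + Y) + Y = Y + Y*(1 + Y))
-166*(-337) + q(G) = -166*(-337) - 2*(2 - 2) = 55942 - 2*0 = 55942 + 0 = 55942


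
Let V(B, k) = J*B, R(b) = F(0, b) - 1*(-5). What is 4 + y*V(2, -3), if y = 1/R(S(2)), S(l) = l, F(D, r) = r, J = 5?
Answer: 38/7 ≈ 5.4286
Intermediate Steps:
R(b) = 5 + b (R(b) = b - 1*(-5) = b + 5 = 5 + b)
V(B, k) = 5*B
y = 1/7 (y = 1/(5 + 2) = 1/7 ≈ 0.14286)
4 + y*V(2, -3) = 4 + (5*2)/7 = 4 + (1/7)*10 = 4 + 10/7 = 38/7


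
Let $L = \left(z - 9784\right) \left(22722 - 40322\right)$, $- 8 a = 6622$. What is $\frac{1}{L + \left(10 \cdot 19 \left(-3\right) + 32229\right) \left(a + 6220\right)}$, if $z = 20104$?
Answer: $- \frac{4}{43675029} \approx -9.1586 \cdot 10^{-8}$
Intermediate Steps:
$a = - \frac{3311}{4}$ ($a = \left(- \frac{1}{8}\right) 6622 = - \frac{3311}{4} \approx -827.75$)
$L = -181632000$ ($L = \left(20104 - 9784\right) \left(22722 - 40322\right) = 10320 \left(-17600\right) = -181632000$)
$\frac{1}{L + \left(10 \cdot 19 \left(-3\right) + 32229\right) \left(a + 6220\right)} = \frac{1}{-181632000 + \left(10 \cdot 19 \left(-3\right) + 32229\right) \left(- \frac{3311}{4} + 6220\right)} = \frac{1}{-181632000 + \left(190 \left(-3\right) + 32229\right) \frac{21569}{4}} = \frac{1}{-181632000 + \left(-570 + 32229\right) \frac{21569}{4}} = \frac{1}{-181632000 + 31659 \cdot \frac{21569}{4}} = \frac{1}{-181632000 + \frac{682852971}{4}} = \frac{1}{- \frac{43675029}{4}} = - \frac{4}{43675029}$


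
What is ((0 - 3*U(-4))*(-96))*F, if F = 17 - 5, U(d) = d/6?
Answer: -2304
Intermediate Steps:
U(d) = d/6 (U(d) = d*(⅙) = d/6)
F = 12
((0 - 3*U(-4))*(-96))*F = ((0 - (-4)/2)*(-96))*12 = ((0 - 3*(-⅔))*(-96))*12 = ((0 + 2)*(-96))*12 = (2*(-96))*12 = -192*12 = -2304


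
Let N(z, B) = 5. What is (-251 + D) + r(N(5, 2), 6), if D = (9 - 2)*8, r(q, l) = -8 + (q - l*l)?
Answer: -234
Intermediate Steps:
r(q, l) = -8 + q - l**2 (r(q, l) = -8 + (q - l**2) = -8 + q - l**2)
D = 56 (D = 7*8 = 56)
(-251 + D) + r(N(5, 2), 6) = (-251 + 56) + (-8 + 5 - 1*6**2) = -195 + (-8 + 5 - 1*36) = -195 + (-8 + 5 - 36) = -195 - 39 = -234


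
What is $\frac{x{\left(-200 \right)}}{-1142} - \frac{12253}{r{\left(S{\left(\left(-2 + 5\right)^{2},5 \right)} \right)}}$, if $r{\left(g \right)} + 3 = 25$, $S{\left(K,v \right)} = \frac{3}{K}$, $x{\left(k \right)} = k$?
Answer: $- \frac{6994263}{12562} \approx -556.78$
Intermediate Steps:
$r{\left(g \right)} = 22$ ($r{\left(g \right)} = -3 + 25 = 22$)
$\frac{x{\left(-200 \right)}}{-1142} - \frac{12253}{r{\left(S{\left(\left(-2 + 5\right)^{2},5 \right)} \right)}} = - \frac{200}{-1142} - \frac{12253}{22} = \left(-200\right) \left(- \frac{1}{1142}\right) - \frac{12253}{22} = \frac{100}{571} - \frac{12253}{22} = - \frac{6994263}{12562}$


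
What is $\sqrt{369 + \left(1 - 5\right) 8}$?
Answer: $\sqrt{337} \approx 18.358$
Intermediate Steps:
$\sqrt{369 + \left(1 - 5\right) 8} = \sqrt{369 - 32} = \sqrt{337}$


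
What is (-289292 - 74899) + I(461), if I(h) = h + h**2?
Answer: -151209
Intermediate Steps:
(-289292 - 74899) + I(461) = (-289292 - 74899) + 461*(1 + 461) = -364191 + 461*462 = -364191 + 212982 = -151209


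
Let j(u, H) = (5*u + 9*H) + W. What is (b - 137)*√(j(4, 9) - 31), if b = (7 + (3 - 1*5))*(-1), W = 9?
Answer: -142*√79 ≈ -1262.1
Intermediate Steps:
j(u, H) = 9 + 5*u + 9*H (j(u, H) = (5*u + 9*H) + 9 = 9 + 5*u + 9*H)
b = -5 (b = (7 + (3 - 5))*(-1) = (7 - 2)*(-1) = 5*(-1) = -5)
(b - 137)*√(j(4, 9) - 31) = (-5 - 137)*√((9 + 5*4 + 9*9) - 31) = -142*√((9 + 20 + 81) - 31) = -142*√(110 - 31) = -142*√79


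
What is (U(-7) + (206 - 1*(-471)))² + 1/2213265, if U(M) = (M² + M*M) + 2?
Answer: 1336212265186/2213265 ≈ 6.0373e+5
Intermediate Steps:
U(M) = 2 + 2*M² (U(M) = (M² + M²) + 2 = 2*M² + 2 = 2 + 2*M²)
(U(-7) + (206 - 1*(-471)))² + 1/2213265 = ((2 + 2*(-7)²) + (206 - 1*(-471)))² + 1/2213265 = ((2 + 2*49) + (206 + 471))² + 1/2213265 = ((2 + 98) + 677)² + 1/2213265 = (100 + 677)² + 1/2213265 = 777² + 1/2213265 = 603729 + 1/2213265 = 1336212265186/2213265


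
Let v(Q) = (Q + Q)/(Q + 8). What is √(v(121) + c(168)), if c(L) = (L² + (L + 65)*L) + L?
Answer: √1123897794/129 ≈ 259.88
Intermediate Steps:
c(L) = L + L² + L*(65 + L) (c(L) = (L² + (65 + L)*L) + L = (L² + L*(65 + L)) + L = L + L² + L*(65 + L))
v(Q) = 2*Q/(8 + Q) (v(Q) = (2*Q)/(8 + Q) = 2*Q/(8 + Q))
√(v(121) + c(168)) = √(2*121/(8 + 121) + 2*168*(33 + 168)) = √(2*121/129 + 2*168*201) = √(2*121*(1/129) + 67536) = √(242/129 + 67536) = √(8712386/129) = √1123897794/129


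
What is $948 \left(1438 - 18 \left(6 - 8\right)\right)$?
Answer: $1397352$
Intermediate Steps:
$948 \left(1438 - 18 \left(6 - 8\right)\right) = 948 \left(1438 - -36\right) = 948 \left(1438 + 36\right) = 948 \cdot 1474 = 1397352$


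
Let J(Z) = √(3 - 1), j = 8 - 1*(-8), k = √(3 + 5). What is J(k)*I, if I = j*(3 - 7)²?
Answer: 256*√2 ≈ 362.04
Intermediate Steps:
k = 2*√2 (k = √8 = 2*√2 ≈ 2.8284)
j = 16 (j = 8 + 8 = 16)
J(Z) = √2
I = 256 (I = 16*(3 - 7)² = 16*(-4)² = 16*16 = 256)
J(k)*I = √2*256 = 256*√2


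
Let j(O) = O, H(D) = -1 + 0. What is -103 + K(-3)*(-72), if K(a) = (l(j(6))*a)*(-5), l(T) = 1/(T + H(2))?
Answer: -319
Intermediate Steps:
H(D) = -1
l(T) = 1/(-1 + T) (l(T) = 1/(T - 1) = 1/(-1 + T))
K(a) = -a (K(a) = (a/(-1 + 6))*(-5) = (a/5)*(-5) = -a)
-103 + K(-3)*(-72) = -103 - 1*(-3)*(-72) = -103 + 3*(-72) = -103 - 216 = -319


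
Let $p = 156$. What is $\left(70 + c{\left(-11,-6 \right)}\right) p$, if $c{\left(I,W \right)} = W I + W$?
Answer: $20280$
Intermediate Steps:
$c{\left(I,W \right)} = W + I W$ ($c{\left(I,W \right)} = I W + W = W + I W$)
$\left(70 + c{\left(-11,-6 \right)}\right) p = \left(70 - 6 \left(1 - 11\right)\right) 156 = \left(70 - -60\right) 156 = \left(70 + 60\right) 156 = 130 \cdot 156 = 20280$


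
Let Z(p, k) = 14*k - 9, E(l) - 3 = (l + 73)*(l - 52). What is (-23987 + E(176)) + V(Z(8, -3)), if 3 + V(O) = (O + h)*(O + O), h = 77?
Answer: 4237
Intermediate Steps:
E(l) = 3 + (-52 + l)*(73 + l) (E(l) = 3 + (l + 73)*(l - 52) = 3 + (73 + l)*(-52 + l) = 3 + (-52 + l)*(73 + l))
Z(p, k) = -9 + 14*k
V(O) = -3 + 2*O*(77 + O) (V(O) = -3 + (O + 77)*(O + O) = -3 + (77 + O)*(2*O) = -3 + 2*O*(77 + O))
(-23987 + E(176)) + V(Z(8, -3)) = (-23987 + (-3793 + 176² + 21*176)) + (-3 + 2*(-9 + 14*(-3))² + 154*(-9 + 14*(-3))) = (-23987 + (-3793 + 30976 + 3696)) + (-3 + 2*(-9 - 42)² + 154*(-9 - 42)) = (-23987 + 30879) + (-3 + 2*(-51)² + 154*(-51)) = 6892 + (-3 + 2*2601 - 7854) = 6892 + (-3 + 5202 - 7854) = 6892 - 2655 = 4237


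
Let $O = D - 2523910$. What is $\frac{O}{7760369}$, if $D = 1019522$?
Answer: $- \frac{1504388}{7760369} \approx -0.19386$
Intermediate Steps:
$O = -1504388$ ($O = 1019522 - 2523910 = -1504388$)
$\frac{O}{7760369} = - \frac{1504388}{7760369}$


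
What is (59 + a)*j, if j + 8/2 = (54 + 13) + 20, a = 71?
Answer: 10790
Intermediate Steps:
j = 83 (j = -4 + ((54 + 13) + 20) = -4 + (67 + 20) = -4 + 87 = 83)
(59 + a)*j = (59 + 71)*83 = 130*83 = 10790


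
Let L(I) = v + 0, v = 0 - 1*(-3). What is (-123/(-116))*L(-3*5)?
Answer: 369/116 ≈ 3.1810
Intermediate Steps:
v = 3 (v = 0 + 3 = 3)
L(I) = 3 (L(I) = 3 + 0 = 3)
(-123/(-116))*L(-3*5) = -123/(-116)*3 = -123*(-1/116)*3 = (123/116)*3 = 369/116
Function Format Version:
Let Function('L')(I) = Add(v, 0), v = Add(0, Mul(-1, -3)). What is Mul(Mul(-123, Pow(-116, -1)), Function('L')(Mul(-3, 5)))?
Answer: Rational(369, 116) ≈ 3.1810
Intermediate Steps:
v = 3 (v = Add(0, 3) = 3)
Function('L')(I) = 3 (Function('L')(I) = Add(3, 0) = 3)
Mul(Mul(-123, Pow(-116, -1)), Function('L')(Mul(-3, 5))) = Mul(Mul(-123, Pow(-116, -1)), 3) = Mul(Mul(-123, Rational(-1, 116)), 3) = Mul(Rational(123, 116), 3) = Rational(369, 116)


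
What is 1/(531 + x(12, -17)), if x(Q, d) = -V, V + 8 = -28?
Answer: 1/567 ≈ 0.0017637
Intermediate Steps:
V = -36 (V = -8 - 28 = -36)
x(Q, d) = 36 (x(Q, d) = -1*(-36) = 36)
1/(531 + x(12, -17)) = 1/(531 + 36) = 1/567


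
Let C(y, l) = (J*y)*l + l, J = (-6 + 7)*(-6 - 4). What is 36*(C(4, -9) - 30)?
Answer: 11556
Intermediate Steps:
J = -10 (J = 1*(-10) = -10)
C(y, l) = l - 10*l*y (C(y, l) = (-10*y)*l + l = -10*l*y + l = l - 10*l*y)
36*(C(4, -9) - 30) = 36*(-9*(1 - 10*4) - 30) = 36*(-9*(1 - 40) - 30) = 36*(-9*(-39) - 30) = 36*(351 - 30) = 36*321 = 11556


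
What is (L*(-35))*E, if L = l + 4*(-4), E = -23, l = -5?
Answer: -16905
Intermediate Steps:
L = -21 (L = -5 + 4*(-4) = -5 - 16 = -21)
(L*(-35))*E = -21*(-35)*(-23) = 735*(-23) = -16905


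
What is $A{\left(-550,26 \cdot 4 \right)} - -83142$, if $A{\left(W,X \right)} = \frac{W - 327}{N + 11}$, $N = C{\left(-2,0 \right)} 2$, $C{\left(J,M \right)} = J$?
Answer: $\frac{581117}{7} \approx 83017.0$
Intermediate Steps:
$N = -4$ ($N = \left(-2\right) 2 = -4$)
$A{\left(W,X \right)} = - \frac{327}{7} + \frac{W}{7}$ ($A{\left(W,X \right)} = \frac{W - 327}{-4 + 11} = \frac{-327 + W}{7} = \left(-327 + W\right) \frac{1}{7} = - \frac{327}{7} + \frac{W}{7}$)
$A{\left(-550,26 \cdot 4 \right)} - -83142 = \left(- \frac{327}{7} + \frac{1}{7} \left(-550\right)\right) - -83142 = \left(- \frac{327}{7} - \frac{550}{7}\right) + 83142 = - \frac{877}{7} + 83142 = \frac{581117}{7}$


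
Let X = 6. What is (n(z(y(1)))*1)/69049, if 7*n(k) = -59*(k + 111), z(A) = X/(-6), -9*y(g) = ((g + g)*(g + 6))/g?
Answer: -6490/483343 ≈ -0.013427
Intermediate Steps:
y(g) = -4/3 - 2*g/9 (y(g) = -(g + g)*(g + 6)/(9*g) = -(2*g)*(6 + g)/(9*g) = -2*g*(6 + g)/(9*g) = -(12 + 2*g)/9 = -4/3 - 2*g/9)
z(A) = -1 (z(A) = 6/(-6) = 6*(-⅙) = -1)
n(k) = -6549/7 - 59*k/7 (n(k) = (-59*(k + 111))/7 = (-59*(111 + k))/7 = (-6549 - 59*k)/7 = -6549/7 - 59*k/7)
(n(z(y(1)))*1)/69049 = ((-6549/7 - 59/7*(-1))*1)/69049 = ((-6549/7 + 59/7)*1)*(1/69049) = -6490/7*1*(1/69049) = -6490/7*1/69049 = -6490/483343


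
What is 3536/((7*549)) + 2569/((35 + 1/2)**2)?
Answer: 57315644/19372563 ≈ 2.9586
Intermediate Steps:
3536/((7*549)) + 2569/((35 + 1/2)**2) = 3536/3843 + 2569/((35 + 1/2)**2) = 3536*(1/3843) + 2569/((71/2)**2) = 3536/3843 + 2569/(5041/4) = 3536/3843 + 2569*(4/5041) = 3536/3843 + 10276/5041 = 57315644/19372563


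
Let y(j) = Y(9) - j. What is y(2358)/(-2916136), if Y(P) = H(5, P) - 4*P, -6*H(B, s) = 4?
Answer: 898/1093551 ≈ 0.00082118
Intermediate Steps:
H(B, s) = -2/3 (H(B, s) = -1/6*4 = -2/3)
Y(P) = -2/3 - 4*P
y(j) = -110/3 - j (y(j) = (-2/3 - 4*9) - j = (-2/3 - 36) - j = -110/3 - j)
y(2358)/(-2916136) = (-110/3 - 1*2358)/(-2916136) = (-110/3 - 2358)*(-1/2916136) = -7184/3*(-1/2916136) = 898/1093551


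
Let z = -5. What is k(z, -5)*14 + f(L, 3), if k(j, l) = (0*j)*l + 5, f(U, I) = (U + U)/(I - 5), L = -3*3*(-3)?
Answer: 43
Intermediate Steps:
L = 27 (L = -9*(-3) = 27)
f(U, I) = 2*U/(-5 + I) (f(U, I) = (2*U)/(-5 + I) = 2*U/(-5 + I))
k(j, l) = 5 (k(j, l) = 0*l + 5 = 0 + 5 = 5)
k(z, -5)*14 + f(L, 3) = 5*14 + 2*27/(-5 + 3) = 70 + 2*27/(-2) = 70 + 2*27*(-½) = 70 - 27 = 43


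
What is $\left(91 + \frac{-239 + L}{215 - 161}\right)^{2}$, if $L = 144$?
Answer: $\frac{23222761}{2916} \approx 7963.9$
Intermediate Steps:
$\left(91 + \frac{-239 + L}{215 - 161}\right)^{2} = \left(91 + \frac{-239 + 144}{215 - 161}\right)^{2} = \left(91 - \frac{95}{54}\right)^{2} = \left(\frac{4819}{54}\right)^{2} = \frac{23222761}{2916}$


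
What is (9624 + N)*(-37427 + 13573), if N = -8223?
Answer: -33419454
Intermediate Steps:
(9624 + N)*(-37427 + 13573) = (9624 - 8223)*(-37427 + 13573) = 1401*(-23854) = -33419454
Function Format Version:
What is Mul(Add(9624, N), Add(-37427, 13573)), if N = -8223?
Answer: -33419454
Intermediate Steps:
Mul(Add(9624, N), Add(-37427, 13573)) = Mul(Add(9624, -8223), Add(-37427, 13573)) = Mul(1401, -23854) = -33419454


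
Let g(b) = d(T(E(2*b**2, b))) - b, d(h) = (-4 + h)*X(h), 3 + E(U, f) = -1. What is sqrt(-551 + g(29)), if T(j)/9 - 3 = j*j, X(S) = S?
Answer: sqrt(27977) ≈ 167.26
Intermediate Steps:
E(U, f) = -4 (E(U, f) = -3 - 1 = -4)
T(j) = 27 + 9*j**2 (T(j) = 27 + 9*(j*j) = 27 + 9*j**2)
d(h) = h*(-4 + h) (d(h) = (-4 + h)*h = h*(-4 + h))
g(b) = 28557 - b (g(b) = (27 + 9*(-4)**2)*(-4 + (27 + 9*(-4)**2)) - b = (27 + 9*16)*(-4 + (27 + 9*16)) - b = (27 + 144)*(-4 + (27 + 144)) - b = 171*(-4 + 171) - b = 171*167 - b = 28557 - b)
sqrt(-551 + g(29)) = sqrt(-551 + (28557 - 1*29)) = sqrt(-551 + (28557 - 29)) = sqrt(-551 + 28528) = sqrt(27977)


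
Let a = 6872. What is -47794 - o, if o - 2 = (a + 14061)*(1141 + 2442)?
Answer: -75050735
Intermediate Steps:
o = 75002941 (o = 2 + (6872 + 14061)*(1141 + 2442) = 2 + 20933*3583 = 2 + 75002939 = 75002941)
-47794 - o = -47794 - 1*75002941 = -47794 - 75002941 = -75050735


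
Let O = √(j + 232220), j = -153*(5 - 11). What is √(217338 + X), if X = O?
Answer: √(217338 + √233138) ≈ 466.71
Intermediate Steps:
j = 918 (j = -153*(-6) = 918)
O = √233138 (O = √(918 + 232220) = √233138 ≈ 482.84)
X = √233138 ≈ 482.84
√(217338 + X) = √(217338 + √233138)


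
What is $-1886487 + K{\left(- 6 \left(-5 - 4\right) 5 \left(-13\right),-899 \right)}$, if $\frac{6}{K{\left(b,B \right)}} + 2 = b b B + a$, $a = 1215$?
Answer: $- \frac{20894293643032575}{11075768687} \approx -1.8865 \cdot 10^{6}$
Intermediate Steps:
$K{\left(b,B \right)} = \frac{6}{1213 + B b^{2}}$ ($K{\left(b,B \right)} = \frac{6}{-2 + \left(b b B + 1215\right)} = \frac{6}{-2 + \left(b^{2} B + 1215\right)} = \frac{6}{-2 + \left(B b^{2} + 1215\right)} = \frac{6}{-2 + \left(1215 + B b^{2}\right)} = \frac{6}{1213 + B b^{2}}$)
$-1886487 + K{\left(- 6 \left(-5 - 4\right) 5 \left(-13\right),-899 \right)} = -1886487 + \frac{6}{1213 - 899 \left(- 6 \left(-5 - 4\right) 5 \left(-13\right)\right)^{2}} = -1886487 + \frac{6}{1213 - 899 \left(- 6 \left(\left(-9\right) 5\right) \left(-13\right)\right)^{2}} = -1886487 + \frac{6}{1213 - 899 \left(\left(-6\right) \left(-45\right) \left(-13\right)\right)^{2}} = -1886487 + \frac{6}{1213 - 899 \left(270 \left(-13\right)\right)^{2}} = -1886487 + \frac{6}{1213 - 899 \left(-3510\right)^{2}} = -1886487 + \frac{6}{1213 - 11075769900} = -1886487 + \frac{6}{-11075768687} = -1886487 + 6 \left(- \frac{1}{11075768687}\right) = -1886487 - \frac{6}{11075768687} = - \frac{20894293643032575}{11075768687}$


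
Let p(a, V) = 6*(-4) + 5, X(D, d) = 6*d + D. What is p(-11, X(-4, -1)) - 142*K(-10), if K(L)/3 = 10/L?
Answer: 407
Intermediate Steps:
X(D, d) = D + 6*d
p(a, V) = -19 (p(a, V) = -24 + 5 = -19)
K(L) = 30/L (K(L) = 3*(10/L) = 30/L)
p(-11, X(-4, -1)) - 142*K(-10) = -19 - 4260/(-10) = -19 - 4260*(-1)/10 = -19 - 142*(-3) = -19 + 426 = 407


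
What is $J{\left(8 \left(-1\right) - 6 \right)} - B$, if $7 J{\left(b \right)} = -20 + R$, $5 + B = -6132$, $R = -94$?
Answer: $\frac{42845}{7} \approx 6120.7$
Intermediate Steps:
$B = -6137$ ($B = -5 - 6132 = -6137$)
$J{\left(b \right)} = - \frac{114}{7}$ ($J{\left(b \right)} = \frac{-20 - 94}{7} = \frac{1}{7} \left(-114\right) = - \frac{114}{7}$)
$J{\left(8 \left(-1\right) - 6 \right)} - B = - \frac{114}{7} - -6137 = - \frac{114}{7} + 6137 = \frac{42845}{7}$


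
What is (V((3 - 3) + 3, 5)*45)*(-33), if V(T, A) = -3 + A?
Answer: -2970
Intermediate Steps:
(V((3 - 3) + 3, 5)*45)*(-33) = ((-3 + 5)*45)*(-33) = (2*45)*(-33) = 90*(-33) = -2970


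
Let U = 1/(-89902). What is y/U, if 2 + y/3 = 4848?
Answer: -1306995276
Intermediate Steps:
y = 14538 (y = -6 + 3*4848 = -6 + 14544 = 14538)
U = -1/89902 ≈ -1.1123e-5
y/U = 14538/(-1/89902) = 14538*(-89902) = -1306995276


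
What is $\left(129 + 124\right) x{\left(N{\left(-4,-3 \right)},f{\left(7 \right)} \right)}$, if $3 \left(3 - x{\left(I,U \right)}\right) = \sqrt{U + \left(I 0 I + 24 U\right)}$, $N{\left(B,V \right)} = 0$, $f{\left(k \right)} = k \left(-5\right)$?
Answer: $759 - \frac{1265 i \sqrt{35}}{3} \approx 759.0 - 2494.6 i$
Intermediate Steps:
$f{\left(k \right)} = - 5 k$
$x{\left(I,U \right)} = 3 - \frac{5 \sqrt{U}}{3}$ ($x{\left(I,U \right)} = 3 - \frac{\sqrt{U + \left(I 0 I + 24 U\right)}}{3} = 3 - \frac{\sqrt{U + \left(0 I + 24 U\right)}}{3} = 3 - \frac{\sqrt{U + \left(0 + 24 U\right)}}{3} = 3 - \frac{\sqrt{U + 24 U}}{3} = 3 - \frac{\sqrt{25 U}}{3} = 3 - \frac{5 \sqrt{U}}{3}$)
$\left(129 + 124\right) x{\left(N{\left(-4,-3 \right)},f{\left(7 \right)} \right)} = \left(129 + 124\right) \left(3 - \frac{5 \sqrt{\left(-5\right) 7}}{3}\right) = 253 \left(3 - \frac{5 \sqrt{-35}}{3}\right) = 253 \left(3 - \frac{5 i \sqrt{35}}{3}\right) = 759 - \frac{1265 i \sqrt{35}}{3}$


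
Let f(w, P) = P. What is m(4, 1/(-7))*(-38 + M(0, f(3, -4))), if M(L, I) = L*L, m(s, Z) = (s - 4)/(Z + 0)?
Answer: 0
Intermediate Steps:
m(s, Z) = (-4 + s)/Z
M(L, I) = L**2
m(4, 1/(-7))*(-38 + M(0, f(3, -4))) = ((-4 + 4)/(1/(-7)))*(-38 + 0**2) = (0/(-1/7))*(-38 + 0) = -7*0*(-38) = 0*(-38) = 0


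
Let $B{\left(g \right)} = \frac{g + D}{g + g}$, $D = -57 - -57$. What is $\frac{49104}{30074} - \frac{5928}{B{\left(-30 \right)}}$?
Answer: $- \frac{16204920}{1367} \approx -11854.0$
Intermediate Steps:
$D = 0$ ($D = -57 + 57 = 0$)
$B{\left(g \right)} = \frac{1}{2}$ ($B{\left(g \right)} = \frac{g + 0}{g + g} = \frac{g}{2 g} = g \frac{1}{2 g} = \frac{1}{2}$)
$\frac{49104}{30074} - \frac{5928}{B{\left(-30 \right)}} = \frac{49104}{30074} - 5928 \frac{1}{\frac{1}{2}} = 49104 \cdot \frac{1}{30074} - 11856 = \frac{2232}{1367} - 11856 = - \frac{16204920}{1367}$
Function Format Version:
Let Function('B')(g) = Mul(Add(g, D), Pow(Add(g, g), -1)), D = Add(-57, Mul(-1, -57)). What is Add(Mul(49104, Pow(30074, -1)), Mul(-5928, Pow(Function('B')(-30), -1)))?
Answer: Rational(-16204920, 1367) ≈ -11854.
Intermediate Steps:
D = 0 (D = Add(-57, 57) = 0)
Function('B')(g) = Rational(1, 2) (Function('B')(g) = Mul(Add(g, 0), Pow(Add(g, g), -1)) = Mul(g, Pow(Mul(2, g), -1)) = Mul(g, Mul(Rational(1, 2), Pow(g, -1))) = Rational(1, 2))
Add(Mul(49104, Pow(30074, -1)), Mul(-5928, Pow(Function('B')(-30), -1))) = Add(Mul(49104, Pow(30074, -1)), Mul(-5928, Pow(Rational(1, 2), -1))) = Add(Mul(49104, Rational(1, 30074)), Mul(-5928, 2)) = Add(Rational(2232, 1367), -11856) = Rational(-16204920, 1367)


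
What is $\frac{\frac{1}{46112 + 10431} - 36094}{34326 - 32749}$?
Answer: $- \frac{2040863041}{89168311} \approx -22.888$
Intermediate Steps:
$\frac{\frac{1}{46112 + 10431} - 36094}{34326 - 32749} = \frac{\frac{1}{56543} - 36094}{1577} = \left(\frac{1}{56543} - 36094\right) \frac{1}{1577} = \left(- \frac{2040863041}{56543}\right) \frac{1}{1577} = - \frac{2040863041}{89168311}$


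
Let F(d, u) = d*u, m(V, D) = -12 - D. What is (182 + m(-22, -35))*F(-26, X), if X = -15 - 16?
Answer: 165230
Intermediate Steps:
X = -31
(182 + m(-22, -35))*F(-26, X) = (182 + (-12 - 1*(-35)))*(-26*(-31)) = (182 + (-12 + 35))*806 = (182 + 23)*806 = 205*806 = 165230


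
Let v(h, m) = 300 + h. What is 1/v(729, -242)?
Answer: 1/1029 ≈ 0.00097182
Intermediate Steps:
1/v(729, -242) = 1/(300 + 729) = 1/1029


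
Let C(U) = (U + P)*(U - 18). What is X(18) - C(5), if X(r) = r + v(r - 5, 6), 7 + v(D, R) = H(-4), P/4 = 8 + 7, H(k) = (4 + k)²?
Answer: 856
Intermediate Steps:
P = 60 (P = 4*(8 + 7) = 4*15 = 60)
v(D, R) = -7 (v(D, R) = -7 + (4 - 4)² = -7 + 0² = -7 + 0 = -7)
X(r) = -7 + r (X(r) = r - 7 = -7 + r)
C(U) = (-18 + U)*(60 + U) (C(U) = (U + 60)*(U - 18) = (60 + U)*(-18 + U) = (-18 + U)*(60 + U))
X(18) - C(5) = (-7 + 18) - (-1080 + 5² + 42*5) = 11 - (-1080 + 25 + 210) = 11 - 1*(-845) = 11 + 845 = 856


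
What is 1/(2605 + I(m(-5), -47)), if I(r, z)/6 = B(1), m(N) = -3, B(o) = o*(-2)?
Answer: 1/2593 ≈ 0.00038565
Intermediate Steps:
B(o) = -2*o
I(r, z) = -12 (I(r, z) = 6*(-2*1) = 6*(-2) = -12)
1/(2605 + I(m(-5), -47)) = 1/(2605 - 12) = 1/2593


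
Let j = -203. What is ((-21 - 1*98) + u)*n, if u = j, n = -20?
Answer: 6440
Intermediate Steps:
u = -203
((-21 - 1*98) + u)*n = ((-21 - 1*98) - 203)*(-20) = ((-21 - 98) - 203)*(-20) = (-119 - 203)*(-20) = -322*(-20) = 6440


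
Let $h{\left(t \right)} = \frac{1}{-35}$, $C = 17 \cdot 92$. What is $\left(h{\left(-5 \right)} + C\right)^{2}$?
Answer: $\frac{2996358121}{1225} \approx 2.446 \cdot 10^{6}$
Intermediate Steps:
$C = 1564$
$h{\left(t \right)} = - \frac{1}{35}$
$\left(h{\left(-5 \right)} + C\right)^{2} = \left(- \frac{1}{35} + 1564\right)^{2} = \left(\frac{54739}{35}\right)^{2} = \frac{2996358121}{1225}$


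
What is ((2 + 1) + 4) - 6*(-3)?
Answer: 25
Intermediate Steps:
((2 + 1) + 4) - 6*(-3) = (3 + 4) + 18 = 7 + 18 = 25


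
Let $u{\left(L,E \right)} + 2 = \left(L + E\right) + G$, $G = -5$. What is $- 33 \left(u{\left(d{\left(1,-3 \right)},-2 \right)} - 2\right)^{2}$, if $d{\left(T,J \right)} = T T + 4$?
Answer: $-1188$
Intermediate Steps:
$d{\left(T,J \right)} = 4 + T^{2}$ ($d{\left(T,J \right)} = T^{2} + 4 = 4 + T^{2}$)
$u{\left(L,E \right)} = -7 + E + L$ ($u{\left(L,E \right)} = -2 - \left(5 - E - L\right) = -2 + \left(-5 + E + L\right) = -7 + E + L$)
$- 33 \left(u{\left(d{\left(1,-3 \right)},-2 \right)} - 2\right)^{2} = - 33 \left(\left(-7 - 2 + \left(4 + 1^{2}\right)\right) - 2\right)^{2} = - 33 \left(\left(-7 - 2 + \left(4 + 1\right)\right) - 2\right)^{2} = - 33 \left(\left(-7 - 2 + 5\right) - 2\right)^{2} = - 33 \left(-4 - 2\right)^{2} = - 33 \left(-6\right)^{2} = \left(-33\right) 36 = -1188$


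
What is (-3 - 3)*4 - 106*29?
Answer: -3098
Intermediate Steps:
(-3 - 3)*4 - 106*29 = -6*4 - 3074 = -24 - 3074 = -3098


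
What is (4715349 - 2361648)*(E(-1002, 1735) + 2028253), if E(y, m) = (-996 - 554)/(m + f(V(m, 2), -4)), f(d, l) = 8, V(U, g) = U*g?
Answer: 396233618765749/83 ≈ 4.7739e+12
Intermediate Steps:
E(y, m) = -1550/(8 + m) (E(y, m) = (-996 - 554)/(m + 8) = -1550/(8 + m))
(4715349 - 2361648)*(E(-1002, 1735) + 2028253) = (4715349 - 2361648)*(-1550/(8 + 1735) + 2028253) = 2353701*(-1550/1743 + 2028253) = 2353701*(3535243429/1743) = 396233618765749/83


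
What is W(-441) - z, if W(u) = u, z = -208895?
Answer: 208454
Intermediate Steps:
W(-441) - z = -441 - 1*(-208895) = -441 + 208895 = 208454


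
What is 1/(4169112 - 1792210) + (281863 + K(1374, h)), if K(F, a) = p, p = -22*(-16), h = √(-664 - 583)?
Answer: 670797397931/2376902 ≈ 2.8222e+5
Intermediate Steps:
h = I*√1247 (h = √(-1247) = I*√1247 ≈ 35.313*I)
p = 352
K(F, a) = 352
1/(4169112 - 1792210) + (281863 + K(1374, h)) = 1/(4169112 - 1792210) + (281863 + 352) = 1/2376902 + 282215 = 670797397931/2376902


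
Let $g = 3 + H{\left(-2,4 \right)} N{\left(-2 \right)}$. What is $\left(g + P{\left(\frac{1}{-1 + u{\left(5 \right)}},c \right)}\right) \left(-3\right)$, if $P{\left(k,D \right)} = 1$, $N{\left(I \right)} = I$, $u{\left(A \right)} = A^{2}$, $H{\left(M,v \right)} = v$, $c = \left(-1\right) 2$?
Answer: $12$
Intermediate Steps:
$c = -2$
$g = -5$ ($g = 3 + 4 \left(-2\right) = 3 - 8 = -5$)
$\left(g + P{\left(\frac{1}{-1 + u{\left(5 \right)}},c \right)}\right) \left(-3\right) = \left(-5 + 1\right) \left(-3\right) = \left(-4\right) \left(-3\right) = 12$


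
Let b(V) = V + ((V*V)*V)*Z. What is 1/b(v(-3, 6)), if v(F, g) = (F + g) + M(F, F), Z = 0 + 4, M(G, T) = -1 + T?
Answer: -⅕ ≈ -0.20000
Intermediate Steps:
Z = 4
v(F, g) = -1 + g + 2*F (v(F, g) = (F + g) + (-1 + F) = -1 + g + 2*F)
b(V) = V + 4*V³ (b(V) = V + ((V*V)*V)*4 = V + (V²*V)*4 = V + V³*4 = V + 4*V³)
1/b(v(-3, 6)) = 1/((-1 + 6 + 2*(-3)) + 4*(-1 + 6 + 2*(-3))³) = 1/((-1 + 6 - 6) + 4*(-1 + 6 - 6)³) = 1/(-1 + 4*(-1)³) = 1/(-1 + 4*(-1)) = 1/(-1 - 4) = 1/(-5) = -⅕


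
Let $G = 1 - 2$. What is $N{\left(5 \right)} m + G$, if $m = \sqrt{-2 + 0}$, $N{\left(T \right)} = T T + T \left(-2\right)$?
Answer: $-1 + 15 i \sqrt{2} \approx -1.0 + 21.213 i$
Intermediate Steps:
$N{\left(T \right)} = T^{2} - 2 T$
$G = -1$ ($G = 1 - 2 = -1$)
$m = i \sqrt{2}$ ($m = \sqrt{-2} = i \sqrt{2} \approx 1.4142 i$)
$N{\left(5 \right)} m + G = 5 \left(-2 + 5\right) i \sqrt{2} - 1 = 5 \cdot 3 i \sqrt{2} - 1 = 15 i \sqrt{2} - 1 = -1 + 15 i \sqrt{2}$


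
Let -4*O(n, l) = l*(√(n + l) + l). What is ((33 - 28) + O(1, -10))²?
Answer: 1375/4 - 300*I ≈ 343.75 - 300.0*I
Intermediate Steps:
O(n, l) = -l*(l + √(l + n))/4 (O(n, l) = -l*(√(n + l) + l)/4 = -l*(√(l + n) + l)/4 = -l*(l + √(l + n))/4)
((33 - 28) + O(1, -10))² = ((33 - 28) - ¼*(-10)*(-10 + √(-10 + 1)))² = (5 - ¼*(-10)*(-10 + √(-9)))² = (5 - ¼*(-10)*(-10 + 3*I))² = (5 + (-25 + 15*I/2))² = (-20 + 15*I/2)²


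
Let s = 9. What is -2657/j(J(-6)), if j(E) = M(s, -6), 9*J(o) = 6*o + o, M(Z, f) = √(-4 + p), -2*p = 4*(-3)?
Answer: -2657*√2/2 ≈ -1878.8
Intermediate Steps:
p = 6 (p = -2*(-3) = -½*(-12) = 6)
M(Z, f) = √2 (M(Z, f) = √(-4 + 6) = √2)
J(o) = 7*o/9 (J(o) = (6*o + o)/9 = (7*o)/9 = 7*o/9)
j(E) = √2
-2657/j(J(-6)) = -2657*√2/2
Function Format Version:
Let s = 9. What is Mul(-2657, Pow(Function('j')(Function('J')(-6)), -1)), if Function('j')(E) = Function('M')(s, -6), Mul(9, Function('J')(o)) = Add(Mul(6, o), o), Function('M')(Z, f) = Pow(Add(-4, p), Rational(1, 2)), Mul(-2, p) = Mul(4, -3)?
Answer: Mul(Rational(-2657, 2), Pow(2, Rational(1, 2))) ≈ -1878.8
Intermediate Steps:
p = 6 (p = Mul(Rational(-1, 2), Mul(4, -3)) = Mul(Rational(-1, 2), -12) = 6)
Function('M')(Z, f) = Pow(2, Rational(1, 2)) (Function('M')(Z, f) = Pow(Add(-4, 6), Rational(1, 2)) = Pow(2, Rational(1, 2)))
Function('J')(o) = Mul(Rational(7, 9), o) (Function('J')(o) = Mul(Rational(1, 9), Add(Mul(6, o), o)) = Mul(Rational(1, 9), Mul(7, o)) = Mul(Rational(7, 9), o))
Function('j')(E) = Pow(2, Rational(1, 2))
Mul(-2657, Pow(Function('j')(Function('J')(-6)), -1)) = Mul(-2657, Pow(Pow(2, Rational(1, 2)), -1)) = Mul(-2657, Mul(Rational(1, 2), Pow(2, Rational(1, 2)))) = Mul(Rational(-2657, 2), Pow(2, Rational(1, 2)))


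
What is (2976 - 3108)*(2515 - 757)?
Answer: -232056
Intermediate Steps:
(2976 - 3108)*(2515 - 757) = -132*1758 = -232056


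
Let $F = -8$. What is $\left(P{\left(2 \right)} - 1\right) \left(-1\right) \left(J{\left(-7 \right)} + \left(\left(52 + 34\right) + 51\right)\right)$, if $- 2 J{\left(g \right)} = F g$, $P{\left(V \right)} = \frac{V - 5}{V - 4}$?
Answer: $- \frac{109}{2} \approx -54.5$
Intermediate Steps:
$P{\left(V \right)} = \frac{-5 + V}{-4 + V}$
$J{\left(g \right)} = 4 g$ ($J{\left(g \right)} = - \frac{\left(-8\right) g}{2} = 4 g$)
$\left(P{\left(2 \right)} - 1\right) \left(-1\right) \left(J{\left(-7 \right)} + \left(\left(52 + 34\right) + 51\right)\right) = \left(\frac{-5 + 2}{-4 + 2} - 1\right) \left(-1\right) \left(4 \left(-7\right) + \left(\left(52 + 34\right) + 51\right)\right) = \left(\frac{1}{-2} \left(-3\right) - 1\right) \left(-1\right) \left(-28 + \left(86 + 51\right)\right) = \left(\left(- \frac{1}{2}\right) \left(-3\right) - 1\right) \left(-1\right) \left(-28 + 137\right) = \left(\frac{3}{2} - 1\right) \left(-1\right) 109 = \frac{1}{2} \left(-1\right) 109 = \left(- \frac{1}{2}\right) 109 = - \frac{109}{2}$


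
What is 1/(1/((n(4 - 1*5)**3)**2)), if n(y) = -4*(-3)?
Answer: 2985984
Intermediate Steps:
n(y) = 12
1/(1/((n(4 - 1*5)**3)**2)) = 1/(1/((12**3)**2)) = 1/(1/(1728**2)) = 1/(1/2985984) = 2985984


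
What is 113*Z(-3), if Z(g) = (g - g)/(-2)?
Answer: 0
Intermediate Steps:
Z(g) = 0 (Z(g) = 0*(-1/2) = 0)
113*Z(-3) = 113*0 = 0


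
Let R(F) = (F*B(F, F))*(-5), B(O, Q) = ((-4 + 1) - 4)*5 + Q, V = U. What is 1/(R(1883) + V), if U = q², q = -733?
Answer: -1/16861631 ≈ -5.9306e-8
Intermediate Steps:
U = 537289 (U = (-733)² = 537289)
V = 537289
B(O, Q) = -35 + Q (B(O, Q) = (-3 - 4)*5 + Q = -7*5 + Q = -35 + Q)
R(F) = -5*F*(-35 + F) (R(F) = (F*(-35 + F))*(-5) = -5*F*(-35 + F))
1/(R(1883) + V) = 1/(5*1883*(35 - 1*1883) + 537289) = 1/(5*1883*(35 - 1883) + 537289) = 1/(5*1883*(-1848) + 537289) = 1/(-17398920 + 537289) = 1/(-16861631) = -1/16861631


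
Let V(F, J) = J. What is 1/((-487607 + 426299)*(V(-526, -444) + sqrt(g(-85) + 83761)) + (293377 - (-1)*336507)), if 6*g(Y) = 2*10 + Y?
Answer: 6962659/115217153574838 + 5109*sqrt(3015006)/230434307149676 ≈ 9.8928e-8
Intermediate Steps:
g(Y) = 10/3 + Y/6 (g(Y) = (2*10 + Y)/6 = (20 + Y)/6 = 10/3 + Y/6)
1/((-487607 + 426299)*(V(-526, -444) + sqrt(g(-85) + 83761)) + (293377 - (-1)*336507)) = 1/((-487607 + 426299)*(-444 + sqrt((10/3 + (1/6)*(-85)) + 83761)) + (293377 - (-1)*336507)) = 1/(-61308*(-444 + sqrt((10/3 - 85/6) + 83761)) + (293377 - 1*(-336507))) = 1/(-61308*(-444 + sqrt(-65/6 + 83761)) + (293377 + 336507)) = 1/(-61308*(-444 + sqrt(502501/6)) + 629884) = 1/(-61308*(-444 + sqrt(3015006)/6) + 629884) = 1/((27220752 - 10218*sqrt(3015006)) + 629884) = 1/(27850636 - 10218*sqrt(3015006))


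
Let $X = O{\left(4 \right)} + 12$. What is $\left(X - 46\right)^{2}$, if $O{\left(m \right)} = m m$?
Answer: $324$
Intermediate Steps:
$O{\left(m \right)} = m^{2}$
$X = 28$ ($X = 4^{2} + 12 = 16 + 12 = 28$)
$\left(X - 46\right)^{2} = \left(28 - 46\right)^{2} = \left(-18\right)^{2} = 324$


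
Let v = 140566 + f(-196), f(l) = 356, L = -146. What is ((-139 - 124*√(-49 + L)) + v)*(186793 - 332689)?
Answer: -20539676568 + 18091104*I*√195 ≈ -2.054e+10 + 2.5263e+8*I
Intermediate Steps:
v = 140922 (v = 140566 + 356 = 140922)
((-139 - 124*√(-49 + L)) + v)*(186793 - 332689) = ((-139 - 124*√(-49 - 146)) + 140922)*(186793 - 332689) = ((-139 - 124*I*√195) + 140922)*(-145896) = (140783 - 124*I*√195)*(-145896) = -20539676568 + 18091104*I*√195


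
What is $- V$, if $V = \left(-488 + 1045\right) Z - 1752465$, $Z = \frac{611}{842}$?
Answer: $\frac{1475235203}{842} \approx 1.7521 \cdot 10^{6}$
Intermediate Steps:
$Z = \frac{611}{842}$ ($Z = 611 \cdot \frac{1}{842} = \frac{611}{842} \approx 0.72565$)
$V = - \frac{1475235203}{842}$ ($V = \left(-488 + 1045\right) \frac{611}{842} - 1752465 = 557 \cdot \frac{611}{842} - 1752465 = \frac{340327}{842} - 1752465 = - \frac{1475235203}{842} \approx -1.7521 \cdot 10^{6}$)
$- V = \left(-1\right) \left(- \frac{1475235203}{842}\right) = \frac{1475235203}{842}$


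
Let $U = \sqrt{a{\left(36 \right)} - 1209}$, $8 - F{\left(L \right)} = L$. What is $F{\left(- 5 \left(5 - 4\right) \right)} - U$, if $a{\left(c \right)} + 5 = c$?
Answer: $13 - i \sqrt{1178} \approx 13.0 - 34.322 i$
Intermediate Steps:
$a{\left(c \right)} = -5 + c$
$F{\left(L \right)} = 8 - L$
$U = i \sqrt{1178}$ ($U = \sqrt{\left(-5 + 36\right) - 1209} = \sqrt{31 - 1209} = \sqrt{-1178} = i \sqrt{1178} \approx 34.322 i$)
$F{\left(- 5 \left(5 - 4\right) \right)} - U = \left(8 - - 5 \left(5 - 4\right)\right) - i \sqrt{1178} = \left(8 - \left(-5\right) 1\right) - i \sqrt{1178} = \left(8 - -5\right) - i \sqrt{1178} = \left(8 + 5\right) - i \sqrt{1178} = 13 - i \sqrt{1178}$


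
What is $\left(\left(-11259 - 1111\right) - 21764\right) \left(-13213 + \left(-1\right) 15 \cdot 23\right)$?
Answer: $462788772$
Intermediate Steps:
$\left(\left(-11259 - 1111\right) - 21764\right) \left(-13213 + \left(-1\right) 15 \cdot 23\right) = \left(\left(-11259 - 1111\right) - 21764\right) \left(-13213 - 345\right) = \left(-12370 - 21764\right) \left(-13213 - 345\right) = \left(-34134\right) \left(-13558\right) = 462788772$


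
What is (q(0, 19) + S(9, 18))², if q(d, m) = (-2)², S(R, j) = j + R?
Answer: 961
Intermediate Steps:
S(R, j) = R + j
q(d, m) = 4
(q(0, 19) + S(9, 18))² = (4 + (9 + 18))² = (4 + 27)² = 31² = 961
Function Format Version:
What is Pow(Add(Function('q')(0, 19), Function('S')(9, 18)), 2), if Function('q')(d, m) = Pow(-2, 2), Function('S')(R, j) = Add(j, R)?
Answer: 961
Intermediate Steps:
Function('S')(R, j) = Add(R, j)
Function('q')(d, m) = 4
Pow(Add(Function('q')(0, 19), Function('S')(9, 18)), 2) = Pow(Add(4, Add(9, 18)), 2) = Pow(Add(4, 27), 2) = Pow(31, 2) = 961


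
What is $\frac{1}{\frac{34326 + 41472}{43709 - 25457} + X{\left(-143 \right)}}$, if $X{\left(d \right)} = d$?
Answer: $- \frac{1014}{140791} \approx -0.0072022$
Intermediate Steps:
$\frac{1}{\frac{34326 + 41472}{43709 - 25457} + X{\left(-143 \right)}} = \frac{1}{\frac{34326 + 41472}{43709 - 25457} - 143} = \frac{1}{\frac{75798}{18252} - 143} = \frac{1}{75798 \cdot \frac{1}{18252} - 143} = \frac{1}{\frac{4211}{1014} - 143} = \frac{1}{- \frac{140791}{1014}} = - \frac{1014}{140791}$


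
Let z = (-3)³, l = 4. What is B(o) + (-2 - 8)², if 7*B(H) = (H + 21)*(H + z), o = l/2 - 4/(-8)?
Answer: 71/4 ≈ 17.750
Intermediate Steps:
o = 5/2 (o = 4/2 - 4/(-8) = 4*(½) - 4*(-⅛) = 2 + ½ = 5/2 ≈ 2.5000)
z = -27
B(H) = (-27 + H)*(21 + H)/7 (B(H) = ((H + 21)*(H - 27))/7 = ((21 + H)*(-27 + H))/7 = ((-27 + H)*(21 + H))/7 = (-27 + H)*(21 + H)/7)
B(o) + (-2 - 8)² = (-81 - 6/7*5/2 + (5/2)²/7) + (-2 - 8)² = (-81 - 15/7 + (⅐)*(25/4)) + (-10)² = (-81 - 15/7 + 25/28) + 100 = -329/4 + 100 = 71/4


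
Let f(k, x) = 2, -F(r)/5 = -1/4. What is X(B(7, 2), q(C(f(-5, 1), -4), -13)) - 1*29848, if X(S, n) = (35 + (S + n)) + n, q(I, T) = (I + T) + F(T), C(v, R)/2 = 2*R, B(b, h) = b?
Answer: -59723/2 ≈ -29862.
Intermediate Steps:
F(r) = 5/4 (F(r) = -(-5)/4 = -5*(-¼) = 5/4)
C(v, R) = 4*R (C(v, R) = 2*(2*R) = 4*R)
q(I, T) = 5/4 + I + T (q(I, T) = (I + T) + 5/4 = 5/4 + I + T)
X(S, n) = 35 + S + 2*n (X(S, n) = (35 + S + n) + n = 35 + S + 2*n)
X(B(7, 2), q(C(f(-5, 1), -4), -13)) - 1*29848 = (35 + 7 + 2*(5/4 + 4*(-4) - 13)) - 1*29848 = (35 + 7 + 2*(5/4 - 16 - 13)) - 29848 = (35 + 7 + 2*(-111/4)) - 29848 = (35 + 7 - 111/2) - 29848 = -27/2 - 29848 = -59723/2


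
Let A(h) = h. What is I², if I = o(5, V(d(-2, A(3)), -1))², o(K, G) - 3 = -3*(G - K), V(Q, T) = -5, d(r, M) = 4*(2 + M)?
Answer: 1185921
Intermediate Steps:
d(r, M) = 8 + 4*M
o(K, G) = 3 - 3*G + 3*K (o(K, G) = 3 - 3*(G - K) = 3 + (-3*G + 3*K) = 3 - 3*G + 3*K)
I = 1089 (I = (3 - 3*(-5) + 3*5)² = (3 + 15 + 15)² = 33² = 1089)
I² = 1089² = 1185921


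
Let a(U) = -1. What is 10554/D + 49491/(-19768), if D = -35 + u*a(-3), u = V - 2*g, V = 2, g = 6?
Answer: -209868747/494200 ≈ -424.66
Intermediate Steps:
u = -10 (u = 2 - 2*6 = 2 - 12 = -10)
D = -25 (D = -35 - 10*(-1) = -35 + 10 = -25)
10554/D + 49491/(-19768) = 10554/(-25) + 49491/(-19768) = 10554*(-1/25) + 49491*(-1/19768) = -10554/25 - 49491/19768 = -209868747/494200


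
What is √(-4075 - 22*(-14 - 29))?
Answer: I*√3129 ≈ 55.937*I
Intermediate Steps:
√(-4075 - 22*(-14 - 29)) = √(-4075 - 22*(-43)) = √(-4075 + 946) = √(-3129) = I*√3129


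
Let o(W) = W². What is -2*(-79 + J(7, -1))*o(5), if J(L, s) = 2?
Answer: 3850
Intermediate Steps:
-2*(-79 + J(7, -1))*o(5) = -2*(-79 + 2)*5² = -(-154)*25 = -2*(-1925) = 3850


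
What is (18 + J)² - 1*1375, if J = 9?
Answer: -646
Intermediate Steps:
(18 + J)² - 1*1375 = (18 + 9)² - 1*1375 = 27² - 1375 = 729 - 1375 = -646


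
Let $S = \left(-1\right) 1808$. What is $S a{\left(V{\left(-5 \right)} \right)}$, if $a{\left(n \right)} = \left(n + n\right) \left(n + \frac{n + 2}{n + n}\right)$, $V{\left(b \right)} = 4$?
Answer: $-68704$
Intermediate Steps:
$S = -1808$
$a{\left(n \right)} = 2 n \left(n + \frac{2 + n}{2 n}\right)$
$S a{\left(V{\left(-5 \right)} \right)} = - 1808 \left(2 + 4 + 2 \cdot 4^{2}\right) = - 1808 \left(2 + 4 + 2 \cdot 16\right) = - 1808 \left(2 + 4 + 32\right) = \left(-1808\right) 38 = -68704$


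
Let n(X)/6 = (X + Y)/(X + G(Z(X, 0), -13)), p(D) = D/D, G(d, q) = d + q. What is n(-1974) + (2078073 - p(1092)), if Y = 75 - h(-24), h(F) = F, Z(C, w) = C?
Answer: 8231254442/3961 ≈ 2.0781e+6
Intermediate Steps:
Y = 99 (Y = 75 - 1*(-24) = 75 + 24 = 99)
p(D) = 1
n(X) = 6*(99 + X)/(-13 + 2*X) (n(X) = 6*((X + 99)/(X + (X - 13))) = 6*((99 + X)/(X + (-13 + X))) = 6*((99 + X)/(-13 + 2*X)) = 6*(99 + X)/(-13 + 2*X))
n(-1974) + (2078073 - p(1092)) = 6*(99 - 1974)/(-13 + 2*(-1974)) + (2078073 - 1*1) = 6*(-1875)/(-13 - 3948) + (2078073 - 1) = 6*(-1875)/(-3961) + 2078072 = 6*(-1/3961)*(-1875) + 2078072 = 11250/3961 + 2078072 = 8231254442/3961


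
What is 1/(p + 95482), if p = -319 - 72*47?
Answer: 1/91779 ≈ 1.0896e-5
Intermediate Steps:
p = -3703 (p = -319 - 3384 = -3703)
1/(p + 95482) = 1/(-3703 + 95482) = 1/91779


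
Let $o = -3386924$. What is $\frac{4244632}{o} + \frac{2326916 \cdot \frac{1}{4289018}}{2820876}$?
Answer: $- \frac{3209680910579104937}{2561104702756924602} \approx -1.2532$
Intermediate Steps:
$\frac{4244632}{o} + \frac{2326916 \cdot \frac{1}{4289018}}{2820876} = \frac{4244632}{-3386924} + \frac{2326916 \cdot \frac{1}{4289018}}{2820876} = 4244632 \left(- \frac{1}{3386924}\right) + 2326916 \cdot \frac{1}{4289018} \cdot \frac{1}{2820876} = - \frac{1061158}{846731} + \frac{1163458}{2144509} \cdot \frac{1}{2820876} = - \frac{1061158}{846731} + \frac{581729}{3024696984942} = - \frac{3209680910579104937}{2561104702756924602}$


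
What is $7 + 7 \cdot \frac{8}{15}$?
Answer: $\frac{161}{15} \approx 10.733$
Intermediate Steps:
$7 + 7 \cdot \frac{8}{15} = 7 + \frac{56}{15} = \frac{161}{15}$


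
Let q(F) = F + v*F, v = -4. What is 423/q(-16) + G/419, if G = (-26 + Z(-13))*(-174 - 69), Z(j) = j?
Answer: 210711/6704 ≈ 31.431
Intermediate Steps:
q(F) = -3*F (q(F) = F - 4*F = -3*F)
G = 9477 (G = (-26 - 13)*(-174 - 69) = -39*(-243) = 9477)
423/q(-16) + G/419 = 423/((-3*(-16))) + 9477/419 = 423/48 + 9477*(1/419) = 423*(1/48) + 9477/419 = 141/16 + 9477/419 = 210711/6704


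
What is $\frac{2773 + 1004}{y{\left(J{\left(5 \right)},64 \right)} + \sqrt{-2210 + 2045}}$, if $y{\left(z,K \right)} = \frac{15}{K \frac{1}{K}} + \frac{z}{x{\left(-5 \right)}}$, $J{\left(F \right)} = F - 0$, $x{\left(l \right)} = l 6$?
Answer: $\frac{2016918}{13861} - \frac{135972 i \sqrt{165}}{13861} \approx 145.51 - 126.01 i$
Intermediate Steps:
$x{\left(l \right)} = 6 l$
$J{\left(F \right)} = F$ ($J{\left(F \right)} = F + 0 = F$)
$y{\left(z,K \right)} = 15 - \frac{z}{30}$ ($y{\left(z,K \right)} = \frac{15}{K \frac{1}{K}} + \frac{z}{6 \left(-5\right)} = \frac{15}{1} + \frac{z}{-30} = 15 \cdot 1 + z \left(- \frac{1}{30}\right) = 15 - \frac{z}{30}$)
$\frac{2773 + 1004}{y{\left(J{\left(5 \right)},64 \right)} + \sqrt{-2210 + 2045}} = \frac{2773 + 1004}{\left(15 - \frac{1}{6}\right) + \sqrt{-2210 + 2045}} = \frac{3777}{\left(15 - \frac{1}{6}\right) + \sqrt{-165}} = \frac{3777}{\frac{89}{6} + i \sqrt{165}}$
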